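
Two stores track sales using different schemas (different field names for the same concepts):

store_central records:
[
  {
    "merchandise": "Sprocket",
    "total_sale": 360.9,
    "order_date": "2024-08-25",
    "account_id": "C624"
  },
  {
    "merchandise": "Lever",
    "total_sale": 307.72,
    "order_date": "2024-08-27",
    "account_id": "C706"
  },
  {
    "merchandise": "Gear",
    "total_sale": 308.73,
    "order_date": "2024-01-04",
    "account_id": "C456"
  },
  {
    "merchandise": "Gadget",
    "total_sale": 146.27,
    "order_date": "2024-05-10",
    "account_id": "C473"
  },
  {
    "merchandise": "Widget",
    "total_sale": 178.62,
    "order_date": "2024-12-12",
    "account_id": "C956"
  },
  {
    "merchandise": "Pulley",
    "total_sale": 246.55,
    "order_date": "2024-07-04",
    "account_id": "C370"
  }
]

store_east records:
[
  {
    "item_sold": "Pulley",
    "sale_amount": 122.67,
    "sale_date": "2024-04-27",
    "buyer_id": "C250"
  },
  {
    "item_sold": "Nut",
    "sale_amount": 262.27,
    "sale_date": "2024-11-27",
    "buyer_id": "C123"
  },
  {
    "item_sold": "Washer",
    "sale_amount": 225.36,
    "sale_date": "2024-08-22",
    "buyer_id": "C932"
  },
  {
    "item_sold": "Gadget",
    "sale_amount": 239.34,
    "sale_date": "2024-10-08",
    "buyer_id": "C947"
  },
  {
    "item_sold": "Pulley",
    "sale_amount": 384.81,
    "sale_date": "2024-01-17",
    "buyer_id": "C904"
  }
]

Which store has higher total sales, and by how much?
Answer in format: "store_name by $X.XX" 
store_central by $314.34

Schema mapping: "total_sale" (store_central) = "sale_amount" (store_east) = sale amount

Total for store_central: 1548.79
Total for store_east: 1234.45

Difference: |1548.79 - 1234.45| = 314.34
store_central has higher sales by $314.34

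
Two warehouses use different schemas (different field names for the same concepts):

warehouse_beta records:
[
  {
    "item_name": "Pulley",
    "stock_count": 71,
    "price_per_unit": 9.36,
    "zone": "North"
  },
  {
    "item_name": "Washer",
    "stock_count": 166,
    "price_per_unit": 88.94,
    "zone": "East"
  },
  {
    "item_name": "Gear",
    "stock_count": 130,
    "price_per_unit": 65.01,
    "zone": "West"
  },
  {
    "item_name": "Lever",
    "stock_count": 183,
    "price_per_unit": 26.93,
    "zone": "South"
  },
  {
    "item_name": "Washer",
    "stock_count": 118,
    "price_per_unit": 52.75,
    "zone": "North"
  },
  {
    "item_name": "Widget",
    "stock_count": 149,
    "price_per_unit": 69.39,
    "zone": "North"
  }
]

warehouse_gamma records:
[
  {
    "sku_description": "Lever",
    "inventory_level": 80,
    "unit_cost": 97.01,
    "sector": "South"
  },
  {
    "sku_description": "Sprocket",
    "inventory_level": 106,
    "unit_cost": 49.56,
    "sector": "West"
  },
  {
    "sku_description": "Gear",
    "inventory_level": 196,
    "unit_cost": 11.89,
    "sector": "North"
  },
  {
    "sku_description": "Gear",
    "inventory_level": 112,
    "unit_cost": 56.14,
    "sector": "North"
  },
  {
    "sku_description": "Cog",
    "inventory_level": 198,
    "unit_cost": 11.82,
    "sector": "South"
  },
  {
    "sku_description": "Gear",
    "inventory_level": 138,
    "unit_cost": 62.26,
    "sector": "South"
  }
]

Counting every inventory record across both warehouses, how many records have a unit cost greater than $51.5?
7

Schema mapping: "price_per_unit" (warehouse_beta) = "unit_cost" (warehouse_gamma) = unit cost

Records > $51.5 in warehouse_beta: 4
Records > $51.5 in warehouse_gamma: 3

Total count: 4 + 3 = 7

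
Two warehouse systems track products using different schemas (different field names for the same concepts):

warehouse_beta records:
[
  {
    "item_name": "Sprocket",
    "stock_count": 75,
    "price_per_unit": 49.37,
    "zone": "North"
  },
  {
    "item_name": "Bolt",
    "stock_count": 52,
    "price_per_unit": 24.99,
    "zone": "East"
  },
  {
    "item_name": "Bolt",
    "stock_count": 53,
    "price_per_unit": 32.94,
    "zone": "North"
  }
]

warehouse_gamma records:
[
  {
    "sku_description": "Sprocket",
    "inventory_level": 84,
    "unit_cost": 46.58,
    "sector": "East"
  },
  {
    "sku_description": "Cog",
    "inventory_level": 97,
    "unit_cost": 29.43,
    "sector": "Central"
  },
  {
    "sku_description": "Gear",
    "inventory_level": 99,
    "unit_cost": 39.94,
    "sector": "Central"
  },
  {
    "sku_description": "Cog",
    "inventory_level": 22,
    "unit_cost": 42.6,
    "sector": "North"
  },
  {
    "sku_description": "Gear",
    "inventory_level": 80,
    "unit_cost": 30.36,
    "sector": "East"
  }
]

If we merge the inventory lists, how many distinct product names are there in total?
4

Schema mapping: "item_name" (warehouse_beta) = "sku_description" (warehouse_gamma) = product name

Products in warehouse_beta: ['Bolt', 'Sprocket']
Products in warehouse_gamma: ['Cog', 'Gear', 'Sprocket']

Union (unique products): ['Bolt', 'Cog', 'Gear', 'Sprocket']
Count: 4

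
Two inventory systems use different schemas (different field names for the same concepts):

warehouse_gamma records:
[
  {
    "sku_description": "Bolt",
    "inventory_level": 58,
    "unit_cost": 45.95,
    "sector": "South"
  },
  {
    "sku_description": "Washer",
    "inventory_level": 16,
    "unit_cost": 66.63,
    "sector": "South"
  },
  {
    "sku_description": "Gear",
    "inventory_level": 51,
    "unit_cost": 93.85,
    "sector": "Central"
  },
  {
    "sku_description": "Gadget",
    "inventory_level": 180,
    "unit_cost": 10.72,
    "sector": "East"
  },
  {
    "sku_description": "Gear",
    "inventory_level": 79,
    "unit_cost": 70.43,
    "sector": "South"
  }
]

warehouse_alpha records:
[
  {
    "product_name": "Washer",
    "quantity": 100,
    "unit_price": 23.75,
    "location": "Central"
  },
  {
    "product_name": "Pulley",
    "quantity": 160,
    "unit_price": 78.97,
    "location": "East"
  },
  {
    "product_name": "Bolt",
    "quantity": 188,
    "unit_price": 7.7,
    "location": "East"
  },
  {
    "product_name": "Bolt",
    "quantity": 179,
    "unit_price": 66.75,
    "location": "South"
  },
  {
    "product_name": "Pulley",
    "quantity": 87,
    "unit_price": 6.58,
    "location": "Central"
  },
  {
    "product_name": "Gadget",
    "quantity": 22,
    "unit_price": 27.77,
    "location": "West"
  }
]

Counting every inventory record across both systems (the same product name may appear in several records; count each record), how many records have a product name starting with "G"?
4

Schema mapping: "sku_description" (warehouse_gamma) = "product_name" (warehouse_alpha) = product name

Records with product name starting with "G" in warehouse_gamma: 3
Records with product name starting with "G" in warehouse_alpha: 1

Total: 3 + 1 = 4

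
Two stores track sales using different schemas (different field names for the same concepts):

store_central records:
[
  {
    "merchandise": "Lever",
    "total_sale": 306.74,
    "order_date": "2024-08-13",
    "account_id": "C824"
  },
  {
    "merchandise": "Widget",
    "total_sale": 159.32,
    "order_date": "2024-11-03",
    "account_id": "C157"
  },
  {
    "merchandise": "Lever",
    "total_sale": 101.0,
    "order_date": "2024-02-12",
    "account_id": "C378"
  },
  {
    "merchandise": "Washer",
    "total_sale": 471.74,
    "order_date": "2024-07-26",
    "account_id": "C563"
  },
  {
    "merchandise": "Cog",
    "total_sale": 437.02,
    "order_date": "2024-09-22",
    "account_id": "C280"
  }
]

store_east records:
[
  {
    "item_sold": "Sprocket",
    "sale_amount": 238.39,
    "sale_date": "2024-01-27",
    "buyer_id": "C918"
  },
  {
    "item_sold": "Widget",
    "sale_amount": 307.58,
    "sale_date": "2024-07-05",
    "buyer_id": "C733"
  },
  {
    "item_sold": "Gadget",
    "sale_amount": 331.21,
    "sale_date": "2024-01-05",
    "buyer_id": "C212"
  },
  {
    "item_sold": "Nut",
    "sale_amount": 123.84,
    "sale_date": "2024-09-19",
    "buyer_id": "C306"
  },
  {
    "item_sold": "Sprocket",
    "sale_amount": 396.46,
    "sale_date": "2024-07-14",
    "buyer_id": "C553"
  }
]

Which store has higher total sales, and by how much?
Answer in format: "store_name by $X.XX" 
store_central by $78.34

Schema mapping: "total_sale" (store_central) = "sale_amount" (store_east) = sale amount

Total for store_central: 1475.82
Total for store_east: 1397.48

Difference: |1475.82 - 1397.48| = 78.34
store_central has higher sales by $78.34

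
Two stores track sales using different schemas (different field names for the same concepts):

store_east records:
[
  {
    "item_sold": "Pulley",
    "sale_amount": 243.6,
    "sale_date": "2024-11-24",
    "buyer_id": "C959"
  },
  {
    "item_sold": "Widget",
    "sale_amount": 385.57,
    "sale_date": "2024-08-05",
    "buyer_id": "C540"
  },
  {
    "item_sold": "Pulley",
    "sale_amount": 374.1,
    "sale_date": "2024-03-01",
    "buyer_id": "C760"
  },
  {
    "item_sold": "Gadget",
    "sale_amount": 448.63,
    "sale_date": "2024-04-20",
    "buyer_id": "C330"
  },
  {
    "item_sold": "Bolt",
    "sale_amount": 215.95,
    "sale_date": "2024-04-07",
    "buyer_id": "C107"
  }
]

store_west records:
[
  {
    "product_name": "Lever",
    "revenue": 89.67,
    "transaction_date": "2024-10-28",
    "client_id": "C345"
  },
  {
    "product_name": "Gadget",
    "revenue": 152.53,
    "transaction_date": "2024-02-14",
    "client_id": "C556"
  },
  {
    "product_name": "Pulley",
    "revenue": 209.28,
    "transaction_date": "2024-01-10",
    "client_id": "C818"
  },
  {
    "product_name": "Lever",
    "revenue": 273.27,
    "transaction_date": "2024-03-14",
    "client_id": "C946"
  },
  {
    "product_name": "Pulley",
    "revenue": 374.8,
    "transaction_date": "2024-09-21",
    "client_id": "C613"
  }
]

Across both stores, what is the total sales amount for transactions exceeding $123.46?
2677.73

Schema mapping: "sale_amount" (store_east) = "revenue" (store_west) = sale amount

Sum of sales > $123.46 in store_east: 1667.85
Sum of sales > $123.46 in store_west: 1009.88

Total: 1667.85 + 1009.88 = 2677.73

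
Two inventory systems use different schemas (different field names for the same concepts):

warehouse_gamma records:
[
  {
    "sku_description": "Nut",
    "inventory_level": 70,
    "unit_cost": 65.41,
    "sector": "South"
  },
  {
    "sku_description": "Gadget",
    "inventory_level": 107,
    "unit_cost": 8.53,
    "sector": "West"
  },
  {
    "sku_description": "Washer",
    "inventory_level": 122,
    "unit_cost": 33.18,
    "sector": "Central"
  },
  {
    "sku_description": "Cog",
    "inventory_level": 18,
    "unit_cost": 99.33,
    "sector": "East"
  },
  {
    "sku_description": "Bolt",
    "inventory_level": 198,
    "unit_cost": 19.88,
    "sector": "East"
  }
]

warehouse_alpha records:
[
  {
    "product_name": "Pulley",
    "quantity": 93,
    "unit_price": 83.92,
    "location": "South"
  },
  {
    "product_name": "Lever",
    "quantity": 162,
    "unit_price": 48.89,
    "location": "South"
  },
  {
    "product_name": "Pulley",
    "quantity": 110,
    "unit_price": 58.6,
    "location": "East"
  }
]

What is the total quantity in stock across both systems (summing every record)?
880

To reconcile these schemas, identify the field holding the quantity in stock in each system:
1. In warehouse_gamma it is "inventory_level"
2. In warehouse_alpha it is "quantity"

From warehouse_gamma: 70 + 107 + 122 + 18 + 198 = 515
From warehouse_alpha: 93 + 162 + 110 = 365

Total: 515 + 365 = 880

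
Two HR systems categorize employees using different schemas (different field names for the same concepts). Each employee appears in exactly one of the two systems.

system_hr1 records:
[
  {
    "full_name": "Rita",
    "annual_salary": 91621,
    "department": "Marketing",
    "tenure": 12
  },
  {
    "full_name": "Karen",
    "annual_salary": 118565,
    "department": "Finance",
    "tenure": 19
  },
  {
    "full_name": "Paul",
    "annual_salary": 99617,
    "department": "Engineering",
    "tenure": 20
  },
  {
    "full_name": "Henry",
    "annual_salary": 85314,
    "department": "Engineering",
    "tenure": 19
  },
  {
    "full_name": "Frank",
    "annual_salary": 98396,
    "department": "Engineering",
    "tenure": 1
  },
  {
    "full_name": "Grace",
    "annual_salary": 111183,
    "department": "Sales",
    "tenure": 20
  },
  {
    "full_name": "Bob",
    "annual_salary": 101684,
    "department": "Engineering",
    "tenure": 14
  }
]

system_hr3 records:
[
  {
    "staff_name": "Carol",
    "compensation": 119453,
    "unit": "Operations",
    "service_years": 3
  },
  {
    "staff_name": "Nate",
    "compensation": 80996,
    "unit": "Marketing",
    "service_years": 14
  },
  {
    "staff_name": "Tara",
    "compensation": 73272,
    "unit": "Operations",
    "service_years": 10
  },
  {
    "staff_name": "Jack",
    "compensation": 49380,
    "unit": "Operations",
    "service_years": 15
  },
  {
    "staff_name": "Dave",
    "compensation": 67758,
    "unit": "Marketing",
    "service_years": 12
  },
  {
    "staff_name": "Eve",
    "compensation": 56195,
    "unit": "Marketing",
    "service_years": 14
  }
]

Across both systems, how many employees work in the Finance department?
1

Schema mapping: "department" (system_hr1) = "unit" (system_hr3) = department

Finance employees in system_hr1: 1
Finance employees in system_hr3: 0

Total in Finance: 1 + 0 = 1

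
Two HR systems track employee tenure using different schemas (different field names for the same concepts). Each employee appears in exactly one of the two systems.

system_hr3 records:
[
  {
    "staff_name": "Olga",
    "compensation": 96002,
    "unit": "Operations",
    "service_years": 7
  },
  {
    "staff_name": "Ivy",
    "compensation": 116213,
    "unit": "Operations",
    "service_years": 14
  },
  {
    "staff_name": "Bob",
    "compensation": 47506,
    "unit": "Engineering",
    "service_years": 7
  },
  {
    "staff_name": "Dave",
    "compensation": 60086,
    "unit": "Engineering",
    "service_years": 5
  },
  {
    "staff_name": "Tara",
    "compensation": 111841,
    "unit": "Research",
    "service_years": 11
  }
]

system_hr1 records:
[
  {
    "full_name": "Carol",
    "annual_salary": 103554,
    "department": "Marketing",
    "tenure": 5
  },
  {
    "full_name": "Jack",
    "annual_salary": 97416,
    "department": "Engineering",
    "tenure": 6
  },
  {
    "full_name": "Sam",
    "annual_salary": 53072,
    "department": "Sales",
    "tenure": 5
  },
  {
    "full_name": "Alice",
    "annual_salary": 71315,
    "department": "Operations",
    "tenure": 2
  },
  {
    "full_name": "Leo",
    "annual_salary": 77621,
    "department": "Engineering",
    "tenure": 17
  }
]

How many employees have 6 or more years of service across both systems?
6

Reconcile schemas: "service_years" (system_hr3) = "tenure" (system_hr1) = years of service

From system_hr3: 4 employees with >= 6 years
From system_hr1: 2 employees with >= 6 years

Total: 4 + 2 = 6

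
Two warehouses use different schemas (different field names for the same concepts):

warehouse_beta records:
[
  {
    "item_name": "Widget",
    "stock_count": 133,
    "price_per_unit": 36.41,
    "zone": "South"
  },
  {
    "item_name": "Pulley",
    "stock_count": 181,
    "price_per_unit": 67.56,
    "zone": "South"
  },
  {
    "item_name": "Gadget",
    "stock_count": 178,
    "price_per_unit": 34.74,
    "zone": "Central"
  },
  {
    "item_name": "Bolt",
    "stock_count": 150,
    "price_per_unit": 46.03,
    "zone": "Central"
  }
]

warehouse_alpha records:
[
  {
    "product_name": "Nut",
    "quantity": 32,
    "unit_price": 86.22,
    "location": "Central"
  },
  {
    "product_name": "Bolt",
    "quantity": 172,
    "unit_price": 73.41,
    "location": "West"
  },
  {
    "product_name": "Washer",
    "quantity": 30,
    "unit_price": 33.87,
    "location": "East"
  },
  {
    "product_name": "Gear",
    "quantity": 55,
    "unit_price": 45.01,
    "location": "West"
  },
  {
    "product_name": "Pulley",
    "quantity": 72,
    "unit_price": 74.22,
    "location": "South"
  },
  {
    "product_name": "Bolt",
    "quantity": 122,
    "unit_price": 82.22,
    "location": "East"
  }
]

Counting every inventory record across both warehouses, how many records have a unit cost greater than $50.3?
5

Schema mapping: "price_per_unit" (warehouse_beta) = "unit_price" (warehouse_alpha) = unit cost

Records > $50.3 in warehouse_beta: 1
Records > $50.3 in warehouse_alpha: 4

Total count: 1 + 4 = 5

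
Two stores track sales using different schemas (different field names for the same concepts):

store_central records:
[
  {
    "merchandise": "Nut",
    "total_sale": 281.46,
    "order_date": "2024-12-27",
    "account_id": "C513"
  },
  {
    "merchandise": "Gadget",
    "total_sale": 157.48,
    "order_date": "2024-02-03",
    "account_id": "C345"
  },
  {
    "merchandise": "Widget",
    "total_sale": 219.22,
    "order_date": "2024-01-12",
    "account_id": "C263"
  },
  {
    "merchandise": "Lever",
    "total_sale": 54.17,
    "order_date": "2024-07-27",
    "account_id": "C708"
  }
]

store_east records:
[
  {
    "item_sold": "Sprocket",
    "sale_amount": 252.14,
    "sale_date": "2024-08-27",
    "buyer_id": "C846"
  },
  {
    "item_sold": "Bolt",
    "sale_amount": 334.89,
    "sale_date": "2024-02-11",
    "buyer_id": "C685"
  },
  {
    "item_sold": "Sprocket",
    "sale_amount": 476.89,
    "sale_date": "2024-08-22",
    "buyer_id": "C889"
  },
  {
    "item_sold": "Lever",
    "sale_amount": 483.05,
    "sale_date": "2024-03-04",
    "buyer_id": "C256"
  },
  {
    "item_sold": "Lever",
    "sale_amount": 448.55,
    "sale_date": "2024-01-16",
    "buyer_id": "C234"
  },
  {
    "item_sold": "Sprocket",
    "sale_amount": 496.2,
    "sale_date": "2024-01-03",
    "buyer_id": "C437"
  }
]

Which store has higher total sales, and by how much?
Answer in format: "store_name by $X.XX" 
store_east by $1779.39

Schema mapping: "total_sale" (store_central) = "sale_amount" (store_east) = sale amount

Total for store_central: 712.33
Total for store_east: 2491.72

Difference: |712.33 - 2491.72| = 1779.39
store_east has higher sales by $1779.39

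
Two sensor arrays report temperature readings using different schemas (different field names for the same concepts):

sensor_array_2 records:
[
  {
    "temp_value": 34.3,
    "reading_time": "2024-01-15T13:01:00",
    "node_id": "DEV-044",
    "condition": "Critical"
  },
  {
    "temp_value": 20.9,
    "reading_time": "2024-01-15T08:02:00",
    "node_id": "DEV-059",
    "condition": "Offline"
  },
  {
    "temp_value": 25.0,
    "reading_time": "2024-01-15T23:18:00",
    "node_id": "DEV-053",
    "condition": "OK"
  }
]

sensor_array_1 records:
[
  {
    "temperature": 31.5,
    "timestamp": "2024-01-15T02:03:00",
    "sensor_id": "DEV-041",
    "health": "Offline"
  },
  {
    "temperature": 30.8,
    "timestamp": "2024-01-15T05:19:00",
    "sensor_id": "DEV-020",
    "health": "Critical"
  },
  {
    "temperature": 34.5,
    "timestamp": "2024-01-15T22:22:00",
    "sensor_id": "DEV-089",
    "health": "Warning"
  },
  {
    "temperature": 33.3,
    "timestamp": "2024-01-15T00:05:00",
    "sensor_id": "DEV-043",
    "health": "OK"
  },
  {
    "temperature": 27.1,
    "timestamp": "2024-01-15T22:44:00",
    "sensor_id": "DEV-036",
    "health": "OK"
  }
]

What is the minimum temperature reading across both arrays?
20.9

Schema mapping: "temp_value" (sensor_array_2) = "temperature" (sensor_array_1) = temperature reading

Minimum in sensor_array_2: 20.9
Minimum in sensor_array_1: 27.1

Overall minimum: min(20.9, 27.1) = 20.9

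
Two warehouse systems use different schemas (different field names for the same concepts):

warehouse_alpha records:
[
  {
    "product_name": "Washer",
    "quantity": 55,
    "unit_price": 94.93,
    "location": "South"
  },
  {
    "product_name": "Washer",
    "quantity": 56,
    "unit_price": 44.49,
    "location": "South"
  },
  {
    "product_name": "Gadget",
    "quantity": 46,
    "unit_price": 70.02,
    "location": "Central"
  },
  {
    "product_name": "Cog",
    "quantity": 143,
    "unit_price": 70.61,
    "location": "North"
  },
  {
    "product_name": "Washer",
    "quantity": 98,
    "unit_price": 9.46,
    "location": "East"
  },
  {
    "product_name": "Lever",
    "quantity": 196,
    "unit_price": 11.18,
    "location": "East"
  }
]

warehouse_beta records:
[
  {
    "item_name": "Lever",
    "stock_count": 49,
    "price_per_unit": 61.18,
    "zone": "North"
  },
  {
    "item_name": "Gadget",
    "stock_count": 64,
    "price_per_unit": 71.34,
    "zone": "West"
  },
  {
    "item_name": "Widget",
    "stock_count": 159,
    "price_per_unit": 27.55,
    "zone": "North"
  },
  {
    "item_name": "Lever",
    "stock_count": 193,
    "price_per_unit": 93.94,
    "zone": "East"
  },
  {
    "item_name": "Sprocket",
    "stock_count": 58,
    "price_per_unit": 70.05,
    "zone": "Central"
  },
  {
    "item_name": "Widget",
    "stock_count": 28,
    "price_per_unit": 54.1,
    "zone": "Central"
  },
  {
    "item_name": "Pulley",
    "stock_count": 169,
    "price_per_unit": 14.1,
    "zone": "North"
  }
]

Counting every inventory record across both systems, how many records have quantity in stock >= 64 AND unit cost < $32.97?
4

Schema mappings:
- "quantity" (warehouse_alpha) = "stock_count" (warehouse_beta) = quantity
- "unit_price" (warehouse_alpha) = "price_per_unit" (warehouse_beta) = unit cost

Records meeting both conditions in warehouse_alpha: 2
Records meeting both conditions in warehouse_beta: 2

Total: 2 + 2 = 4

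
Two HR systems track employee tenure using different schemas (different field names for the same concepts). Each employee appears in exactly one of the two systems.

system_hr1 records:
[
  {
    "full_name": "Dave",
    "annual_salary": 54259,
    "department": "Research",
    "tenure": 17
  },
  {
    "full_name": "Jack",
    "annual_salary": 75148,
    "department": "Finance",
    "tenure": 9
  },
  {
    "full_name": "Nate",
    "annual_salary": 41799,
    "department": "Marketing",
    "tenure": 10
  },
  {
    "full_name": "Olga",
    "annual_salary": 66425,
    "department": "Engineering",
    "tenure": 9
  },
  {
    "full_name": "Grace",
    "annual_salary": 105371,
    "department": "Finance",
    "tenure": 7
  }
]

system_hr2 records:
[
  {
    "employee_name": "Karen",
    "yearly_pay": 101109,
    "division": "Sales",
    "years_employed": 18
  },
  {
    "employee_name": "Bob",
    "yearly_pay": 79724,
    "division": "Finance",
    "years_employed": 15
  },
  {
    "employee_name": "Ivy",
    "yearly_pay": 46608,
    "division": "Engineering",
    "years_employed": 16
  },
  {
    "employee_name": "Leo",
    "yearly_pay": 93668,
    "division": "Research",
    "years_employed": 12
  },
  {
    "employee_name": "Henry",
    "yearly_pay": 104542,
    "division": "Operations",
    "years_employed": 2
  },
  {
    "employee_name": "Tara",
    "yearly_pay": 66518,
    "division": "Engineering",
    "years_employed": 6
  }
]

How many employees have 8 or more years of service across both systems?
8

Reconcile schemas: "tenure" (system_hr1) = "years_employed" (system_hr2) = years of service

From system_hr1: 4 employees with >= 8 years
From system_hr2: 4 employees with >= 8 years

Total: 4 + 4 = 8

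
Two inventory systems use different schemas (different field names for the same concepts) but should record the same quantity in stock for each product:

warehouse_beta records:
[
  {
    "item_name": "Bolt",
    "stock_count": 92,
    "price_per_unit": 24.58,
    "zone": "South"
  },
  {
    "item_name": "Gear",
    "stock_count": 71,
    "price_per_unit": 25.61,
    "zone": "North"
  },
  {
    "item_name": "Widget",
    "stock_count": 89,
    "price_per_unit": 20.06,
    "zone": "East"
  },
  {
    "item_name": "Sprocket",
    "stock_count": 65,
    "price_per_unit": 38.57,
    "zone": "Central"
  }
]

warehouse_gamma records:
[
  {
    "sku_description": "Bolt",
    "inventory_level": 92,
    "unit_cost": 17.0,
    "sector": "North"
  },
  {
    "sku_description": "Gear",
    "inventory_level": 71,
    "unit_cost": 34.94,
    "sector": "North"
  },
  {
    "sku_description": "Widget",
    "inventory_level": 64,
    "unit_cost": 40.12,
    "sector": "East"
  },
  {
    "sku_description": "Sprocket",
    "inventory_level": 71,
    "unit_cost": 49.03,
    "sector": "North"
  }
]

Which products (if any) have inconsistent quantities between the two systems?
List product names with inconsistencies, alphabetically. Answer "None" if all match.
Sprocket, Widget

Schema mappings:
- "item_name" (warehouse_beta) = "sku_description" (warehouse_gamma) = product name
- "stock_count" (warehouse_beta) = "inventory_level" (warehouse_gamma) = quantity

Comparison:
  Bolt: 92 vs 92 - MATCH
  Gear: 71 vs 71 - MATCH
  Widget: 89 vs 64 - MISMATCH
  Sprocket: 65 vs 71 - MISMATCH

Products with inconsistencies: Sprocket, Widget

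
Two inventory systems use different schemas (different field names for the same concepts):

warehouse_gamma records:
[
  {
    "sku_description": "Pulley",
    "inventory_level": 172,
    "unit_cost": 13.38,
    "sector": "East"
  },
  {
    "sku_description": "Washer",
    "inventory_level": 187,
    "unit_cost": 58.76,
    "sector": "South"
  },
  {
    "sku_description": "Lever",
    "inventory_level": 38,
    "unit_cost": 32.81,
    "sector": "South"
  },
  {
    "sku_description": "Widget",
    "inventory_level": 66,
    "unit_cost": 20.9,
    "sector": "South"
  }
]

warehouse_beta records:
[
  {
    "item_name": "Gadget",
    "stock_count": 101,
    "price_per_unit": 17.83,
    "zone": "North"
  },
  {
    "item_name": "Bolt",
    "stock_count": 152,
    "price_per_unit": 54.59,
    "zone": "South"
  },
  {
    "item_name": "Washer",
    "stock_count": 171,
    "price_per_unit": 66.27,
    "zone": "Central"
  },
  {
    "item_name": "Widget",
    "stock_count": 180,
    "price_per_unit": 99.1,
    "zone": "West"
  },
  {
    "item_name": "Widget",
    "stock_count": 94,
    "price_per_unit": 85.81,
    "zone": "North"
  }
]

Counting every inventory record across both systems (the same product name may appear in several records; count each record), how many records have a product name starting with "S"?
0

Schema mapping: "sku_description" (warehouse_gamma) = "item_name" (warehouse_beta) = product name

Records with product name starting with "S" in warehouse_gamma: 0
Records with product name starting with "S" in warehouse_beta: 0

Total: 0 + 0 = 0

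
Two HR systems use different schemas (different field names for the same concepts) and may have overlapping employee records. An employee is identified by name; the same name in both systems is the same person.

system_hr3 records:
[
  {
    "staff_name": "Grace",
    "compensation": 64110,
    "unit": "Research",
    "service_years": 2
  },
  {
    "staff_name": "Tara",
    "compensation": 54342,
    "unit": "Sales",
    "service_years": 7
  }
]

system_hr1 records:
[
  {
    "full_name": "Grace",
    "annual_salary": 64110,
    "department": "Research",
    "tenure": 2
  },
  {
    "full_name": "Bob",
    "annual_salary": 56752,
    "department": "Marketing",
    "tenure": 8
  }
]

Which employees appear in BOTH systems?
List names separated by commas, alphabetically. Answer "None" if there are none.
Grace

Schema mapping: "staff_name" (system_hr3) = "full_name" (system_hr1) = employee name

Names in system_hr3: ['Grace', 'Tara']
Names in system_hr1: ['Bob', 'Grace']

Intersection: ['Grace']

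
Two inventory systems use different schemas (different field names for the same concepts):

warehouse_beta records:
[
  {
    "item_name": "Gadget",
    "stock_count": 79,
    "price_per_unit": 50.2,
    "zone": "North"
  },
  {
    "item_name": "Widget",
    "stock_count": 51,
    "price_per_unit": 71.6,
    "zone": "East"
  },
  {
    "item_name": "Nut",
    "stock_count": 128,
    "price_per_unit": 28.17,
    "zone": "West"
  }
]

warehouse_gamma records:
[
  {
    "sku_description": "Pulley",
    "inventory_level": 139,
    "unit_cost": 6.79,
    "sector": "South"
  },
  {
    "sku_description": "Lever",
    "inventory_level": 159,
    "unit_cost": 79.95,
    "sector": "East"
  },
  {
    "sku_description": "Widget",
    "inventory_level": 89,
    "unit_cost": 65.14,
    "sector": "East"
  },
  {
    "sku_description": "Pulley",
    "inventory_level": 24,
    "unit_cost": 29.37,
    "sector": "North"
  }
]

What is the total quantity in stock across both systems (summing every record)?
669

To reconcile these schemas, identify the field holding the quantity in stock in each system:
1. In warehouse_beta it is "stock_count"
2. In warehouse_gamma it is "inventory_level"

From warehouse_beta: 79 + 51 + 128 = 258
From warehouse_gamma: 139 + 159 + 89 + 24 = 411

Total: 258 + 411 = 669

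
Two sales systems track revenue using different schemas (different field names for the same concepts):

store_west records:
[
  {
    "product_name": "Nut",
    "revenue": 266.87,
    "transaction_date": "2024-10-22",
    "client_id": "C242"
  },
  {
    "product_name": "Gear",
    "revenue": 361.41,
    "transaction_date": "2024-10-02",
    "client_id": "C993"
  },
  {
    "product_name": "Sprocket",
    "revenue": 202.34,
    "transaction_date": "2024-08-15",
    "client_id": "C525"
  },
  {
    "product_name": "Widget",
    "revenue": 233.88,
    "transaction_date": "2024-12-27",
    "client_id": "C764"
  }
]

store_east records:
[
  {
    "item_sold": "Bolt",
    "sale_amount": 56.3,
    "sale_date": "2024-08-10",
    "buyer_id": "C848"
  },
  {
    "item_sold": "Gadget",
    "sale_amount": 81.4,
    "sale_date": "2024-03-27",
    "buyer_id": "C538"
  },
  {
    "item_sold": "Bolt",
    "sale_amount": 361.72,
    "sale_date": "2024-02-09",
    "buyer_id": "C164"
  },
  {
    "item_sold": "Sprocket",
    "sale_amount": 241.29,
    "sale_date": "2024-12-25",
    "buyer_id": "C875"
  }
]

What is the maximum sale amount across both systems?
361.72

Reconcile: "revenue" (store_west) = "sale_amount" (store_east) = sale amount

Maximum in store_west: 361.41
Maximum in store_east: 361.72

Overall maximum: max(361.41, 361.72) = 361.72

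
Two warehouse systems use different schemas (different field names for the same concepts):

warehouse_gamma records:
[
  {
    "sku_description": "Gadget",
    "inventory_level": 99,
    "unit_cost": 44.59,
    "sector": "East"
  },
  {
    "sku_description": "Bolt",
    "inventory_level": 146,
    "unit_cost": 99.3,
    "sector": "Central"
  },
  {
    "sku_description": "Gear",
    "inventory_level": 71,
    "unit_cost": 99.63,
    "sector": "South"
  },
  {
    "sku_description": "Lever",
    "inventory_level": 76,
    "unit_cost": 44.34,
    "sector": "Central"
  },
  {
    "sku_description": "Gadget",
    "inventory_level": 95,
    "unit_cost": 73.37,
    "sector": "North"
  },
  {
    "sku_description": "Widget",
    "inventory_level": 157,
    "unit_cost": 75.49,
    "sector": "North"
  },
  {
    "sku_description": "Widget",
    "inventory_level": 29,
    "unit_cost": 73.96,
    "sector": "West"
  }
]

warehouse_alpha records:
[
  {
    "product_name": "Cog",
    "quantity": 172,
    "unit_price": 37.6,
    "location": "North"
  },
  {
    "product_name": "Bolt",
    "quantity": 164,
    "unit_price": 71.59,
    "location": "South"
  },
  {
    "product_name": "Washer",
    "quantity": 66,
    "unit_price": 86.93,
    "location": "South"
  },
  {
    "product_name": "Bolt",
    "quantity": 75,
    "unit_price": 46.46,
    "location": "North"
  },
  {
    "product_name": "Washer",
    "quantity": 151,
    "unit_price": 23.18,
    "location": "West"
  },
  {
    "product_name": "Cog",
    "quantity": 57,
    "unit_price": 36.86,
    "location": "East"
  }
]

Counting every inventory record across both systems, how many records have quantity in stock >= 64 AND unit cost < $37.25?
1

Schema mappings:
- "inventory_level" (warehouse_gamma) = "quantity" (warehouse_alpha) = quantity
- "unit_cost" (warehouse_gamma) = "unit_price" (warehouse_alpha) = unit cost

Records meeting both conditions in warehouse_gamma: 0
Records meeting both conditions in warehouse_alpha: 1

Total: 0 + 1 = 1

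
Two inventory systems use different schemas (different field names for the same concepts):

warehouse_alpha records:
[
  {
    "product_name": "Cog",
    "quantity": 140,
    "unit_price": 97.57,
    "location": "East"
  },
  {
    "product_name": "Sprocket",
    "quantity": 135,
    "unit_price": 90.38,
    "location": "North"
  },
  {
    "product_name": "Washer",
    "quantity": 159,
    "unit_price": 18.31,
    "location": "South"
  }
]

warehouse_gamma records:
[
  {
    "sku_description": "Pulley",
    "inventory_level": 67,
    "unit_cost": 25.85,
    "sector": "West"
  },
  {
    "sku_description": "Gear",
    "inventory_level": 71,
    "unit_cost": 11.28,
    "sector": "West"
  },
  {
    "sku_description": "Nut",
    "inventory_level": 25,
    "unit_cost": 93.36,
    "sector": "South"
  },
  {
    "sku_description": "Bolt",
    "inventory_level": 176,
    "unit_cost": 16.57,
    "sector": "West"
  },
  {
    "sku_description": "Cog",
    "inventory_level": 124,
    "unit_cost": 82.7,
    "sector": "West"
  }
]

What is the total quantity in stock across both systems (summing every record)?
897

To reconcile these schemas, identify the field holding the quantity in stock in each system:
1. In warehouse_alpha it is "quantity"
2. In warehouse_gamma it is "inventory_level"

From warehouse_alpha: 140 + 135 + 159 = 434
From warehouse_gamma: 67 + 71 + 25 + 176 + 124 = 463

Total: 434 + 463 = 897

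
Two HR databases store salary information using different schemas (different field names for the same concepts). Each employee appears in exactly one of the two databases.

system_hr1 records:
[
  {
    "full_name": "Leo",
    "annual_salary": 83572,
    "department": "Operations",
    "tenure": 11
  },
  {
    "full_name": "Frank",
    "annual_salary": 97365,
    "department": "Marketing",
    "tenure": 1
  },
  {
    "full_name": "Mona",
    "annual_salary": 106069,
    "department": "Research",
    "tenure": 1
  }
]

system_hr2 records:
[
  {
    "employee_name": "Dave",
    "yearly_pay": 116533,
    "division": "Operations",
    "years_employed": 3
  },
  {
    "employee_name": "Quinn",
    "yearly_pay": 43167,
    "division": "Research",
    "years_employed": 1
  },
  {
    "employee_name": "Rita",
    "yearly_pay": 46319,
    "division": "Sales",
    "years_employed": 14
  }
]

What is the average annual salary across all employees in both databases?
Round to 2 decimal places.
82170.83

Schema mapping: "annual_salary" (system_hr1) = "yearly_pay" (system_hr2) = annual salary

All salaries: [83572, 97365, 106069, 116533, 43167, 46319]
Sum: 493025
Count: 6
Average: 493025 / 6 = 82170.83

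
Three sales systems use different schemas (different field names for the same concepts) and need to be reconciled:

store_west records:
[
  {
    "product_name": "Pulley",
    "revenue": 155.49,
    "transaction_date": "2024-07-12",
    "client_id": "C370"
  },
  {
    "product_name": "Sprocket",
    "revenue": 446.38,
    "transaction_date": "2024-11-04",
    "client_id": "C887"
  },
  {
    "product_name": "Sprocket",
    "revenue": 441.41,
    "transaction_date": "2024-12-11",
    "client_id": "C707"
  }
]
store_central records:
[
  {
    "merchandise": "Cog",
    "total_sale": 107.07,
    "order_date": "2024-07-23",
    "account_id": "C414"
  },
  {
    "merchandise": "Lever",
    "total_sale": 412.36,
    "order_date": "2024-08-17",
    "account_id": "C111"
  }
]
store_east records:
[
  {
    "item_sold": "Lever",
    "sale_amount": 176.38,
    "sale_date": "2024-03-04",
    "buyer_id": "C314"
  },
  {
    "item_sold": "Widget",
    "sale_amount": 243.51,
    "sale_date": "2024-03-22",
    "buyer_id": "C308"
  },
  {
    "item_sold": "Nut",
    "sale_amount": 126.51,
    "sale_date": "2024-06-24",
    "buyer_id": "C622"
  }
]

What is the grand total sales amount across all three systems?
2109.11

Schema reconciliation - all amount fields map to sale amount:

store_west (revenue): 1043.28
store_central (total_sale): 519.43
store_east (sale_amount): 546.4

Grand total: 2109.11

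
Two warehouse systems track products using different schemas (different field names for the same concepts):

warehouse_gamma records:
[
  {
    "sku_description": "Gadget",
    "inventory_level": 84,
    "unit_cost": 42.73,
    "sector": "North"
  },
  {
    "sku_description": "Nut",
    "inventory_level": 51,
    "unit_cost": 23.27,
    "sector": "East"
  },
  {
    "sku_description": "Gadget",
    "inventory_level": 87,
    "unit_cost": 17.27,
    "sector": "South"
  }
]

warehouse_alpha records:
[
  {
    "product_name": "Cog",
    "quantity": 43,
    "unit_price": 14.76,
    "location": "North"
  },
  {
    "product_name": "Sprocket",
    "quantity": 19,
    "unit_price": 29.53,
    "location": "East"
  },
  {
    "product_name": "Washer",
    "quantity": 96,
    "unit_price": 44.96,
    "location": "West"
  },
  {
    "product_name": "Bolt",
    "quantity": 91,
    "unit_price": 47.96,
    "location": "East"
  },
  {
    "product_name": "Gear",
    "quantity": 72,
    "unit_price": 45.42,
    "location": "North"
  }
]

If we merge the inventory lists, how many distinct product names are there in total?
7

Schema mapping: "sku_description" (warehouse_gamma) = "product_name" (warehouse_alpha) = product name

Products in warehouse_gamma: ['Gadget', 'Nut']
Products in warehouse_alpha: ['Bolt', 'Cog', 'Gear', 'Sprocket', 'Washer']

Union (unique products): ['Bolt', 'Cog', 'Gadget', 'Gear', 'Nut', 'Sprocket', 'Washer']
Count: 7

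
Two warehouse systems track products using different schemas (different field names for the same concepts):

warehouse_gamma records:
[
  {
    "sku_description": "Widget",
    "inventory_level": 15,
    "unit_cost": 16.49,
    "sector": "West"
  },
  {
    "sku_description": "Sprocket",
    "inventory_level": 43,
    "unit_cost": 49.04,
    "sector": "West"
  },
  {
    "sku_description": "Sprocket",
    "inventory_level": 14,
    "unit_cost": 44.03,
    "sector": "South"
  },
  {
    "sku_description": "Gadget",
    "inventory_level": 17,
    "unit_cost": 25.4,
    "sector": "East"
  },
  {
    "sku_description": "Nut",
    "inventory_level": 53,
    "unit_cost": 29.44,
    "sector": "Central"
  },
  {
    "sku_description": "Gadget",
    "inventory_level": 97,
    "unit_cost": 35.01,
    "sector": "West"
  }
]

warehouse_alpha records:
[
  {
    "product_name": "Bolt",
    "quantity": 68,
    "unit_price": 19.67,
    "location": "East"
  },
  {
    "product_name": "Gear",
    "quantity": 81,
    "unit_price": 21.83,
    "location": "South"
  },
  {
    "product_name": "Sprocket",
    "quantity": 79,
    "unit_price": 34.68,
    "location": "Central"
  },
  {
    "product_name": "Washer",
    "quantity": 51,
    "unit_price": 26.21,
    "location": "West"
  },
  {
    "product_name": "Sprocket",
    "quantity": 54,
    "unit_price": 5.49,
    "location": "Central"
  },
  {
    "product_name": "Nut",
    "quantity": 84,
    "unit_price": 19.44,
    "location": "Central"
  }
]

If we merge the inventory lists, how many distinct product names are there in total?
7

Schema mapping: "sku_description" (warehouse_gamma) = "product_name" (warehouse_alpha) = product name

Products in warehouse_gamma: ['Gadget', 'Nut', 'Sprocket', 'Widget']
Products in warehouse_alpha: ['Bolt', 'Gear', 'Nut', 'Sprocket', 'Washer']

Union (unique products): ['Bolt', 'Gadget', 'Gear', 'Nut', 'Sprocket', 'Washer', 'Widget']
Count: 7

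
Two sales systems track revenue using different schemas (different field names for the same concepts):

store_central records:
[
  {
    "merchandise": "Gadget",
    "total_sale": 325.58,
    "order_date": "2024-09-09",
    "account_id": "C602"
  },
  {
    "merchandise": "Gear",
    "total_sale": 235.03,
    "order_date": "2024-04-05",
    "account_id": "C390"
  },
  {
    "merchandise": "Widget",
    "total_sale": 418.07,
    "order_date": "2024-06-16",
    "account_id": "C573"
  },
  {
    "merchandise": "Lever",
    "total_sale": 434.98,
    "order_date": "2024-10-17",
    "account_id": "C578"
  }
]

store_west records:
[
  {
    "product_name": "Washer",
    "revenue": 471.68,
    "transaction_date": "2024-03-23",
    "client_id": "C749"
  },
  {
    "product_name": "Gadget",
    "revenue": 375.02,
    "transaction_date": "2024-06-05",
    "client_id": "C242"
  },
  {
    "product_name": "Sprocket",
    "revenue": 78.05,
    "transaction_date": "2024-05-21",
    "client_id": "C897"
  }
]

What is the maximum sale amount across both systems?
471.68

Reconcile: "total_sale" (store_central) = "revenue" (store_west) = sale amount

Maximum in store_central: 434.98
Maximum in store_west: 471.68

Overall maximum: max(434.98, 471.68) = 471.68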